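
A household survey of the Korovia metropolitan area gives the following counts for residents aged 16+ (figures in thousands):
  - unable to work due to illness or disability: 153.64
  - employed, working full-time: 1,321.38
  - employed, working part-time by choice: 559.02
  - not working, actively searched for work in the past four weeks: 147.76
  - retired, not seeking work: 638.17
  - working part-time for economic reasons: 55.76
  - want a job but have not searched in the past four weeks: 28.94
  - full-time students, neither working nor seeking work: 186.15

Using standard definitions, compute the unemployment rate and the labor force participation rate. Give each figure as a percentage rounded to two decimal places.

Employed = 1,321.38 + 559.02 + 55.76 = 1,936.16 thousand (anyone who worked, including part-time for economic reasons, counts as employed).
Unemployed = 147.76 thousand.
Labor force = 1,936.16 + 147.76 = 2,083.92 thousand.
Not in labor force = 153.64 + 638.17 + 28.94 + 186.15 = 1,006.90 thousand (those not working and not actively searching are outside the labor force — including those who want a job but have given up searching).
Civilian working-age population = 2,083.92 + 1,006.90 = 3,090.82 thousand.
Unemployment rate = 147.76 / 2,083.92 = 7.09%.
Labor force participation rate = 2,083.92 / 3,090.82 = 67.42%.

Unemployment rate ≈ 7.09%; labor force participation rate ≈ 67.42%.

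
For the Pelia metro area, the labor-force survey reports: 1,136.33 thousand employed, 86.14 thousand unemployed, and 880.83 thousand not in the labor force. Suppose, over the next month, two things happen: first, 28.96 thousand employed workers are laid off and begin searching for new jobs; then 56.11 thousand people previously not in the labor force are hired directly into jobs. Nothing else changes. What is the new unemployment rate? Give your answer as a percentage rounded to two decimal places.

Initially, labor force = 1,136.33 + 86.14 = 1,222.47 thousand, so u = 86.14/1,222.47 = 7.05%.
After the first change, employed falls and unemployed rises by 28.96; labor force unchanged → E = 1,107.37, U = 115.10, labor force = 1,222.47 thousand.
After the second change, employed and labor force both rise by 56.11; unemployed unchanged → E = 1,163.48, U = 115.10, labor force = 1,278.58 thousand.
New unemployment rate = 115.10 / 1,278.58 = 9.00%.

New unemployment rate ≈ 9.00%.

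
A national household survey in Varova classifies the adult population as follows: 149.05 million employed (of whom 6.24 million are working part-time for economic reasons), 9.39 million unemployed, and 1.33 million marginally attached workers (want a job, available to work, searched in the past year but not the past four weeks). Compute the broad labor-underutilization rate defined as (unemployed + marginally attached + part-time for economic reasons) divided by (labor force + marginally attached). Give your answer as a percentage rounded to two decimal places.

Broad underutilization rate ≈ 10.62%.

Labor force = 149.05 + 9.39 = 158.44 million.
Numerator = 9.39 + 1.33 + 6.24 = 16.96 million.
Denominator = 158.44 + 1.33 = 159.77 million.
Broad rate = 16.96 / 159.77 = 10.62%.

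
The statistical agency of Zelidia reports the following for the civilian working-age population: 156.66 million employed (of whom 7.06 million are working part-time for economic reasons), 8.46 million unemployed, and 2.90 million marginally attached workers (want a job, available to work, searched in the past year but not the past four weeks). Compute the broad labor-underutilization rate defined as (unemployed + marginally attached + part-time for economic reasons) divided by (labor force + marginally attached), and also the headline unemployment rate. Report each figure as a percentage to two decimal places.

Labor force = 156.66 + 8.46 = 165.12 million.
Numerator = 8.46 + 2.90 + 7.06 = 18.42 million.
Denominator = 165.12 + 2.90 = 168.02 million.
Broad rate = 18.42 / 168.02 = 10.96%.
Headline unemployment rate = 8.46 / 165.12 = 5.12%.

Broad underutilization rate ≈ 10.96%; headline unemployment rate ≈ 5.12%.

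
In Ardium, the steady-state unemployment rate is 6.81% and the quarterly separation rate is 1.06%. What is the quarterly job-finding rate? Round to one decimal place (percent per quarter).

From u* = s/(s+f): f = s·(1−u)/u.
f = 1.06 × (1 − 0.0681) / 0.0681 = 0.9878 / 0.0681 ≈ 14.5% per quarter.

Job-finding rate ≈ 14.5% per quarter.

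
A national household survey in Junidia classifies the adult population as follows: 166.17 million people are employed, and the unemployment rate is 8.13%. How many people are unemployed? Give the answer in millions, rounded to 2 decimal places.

Let U be the number unemployed. The labor force is E + U, and U/(E+U) = 0.0813.
So U = 0.0813 × 166.17 / (1 − 0.0813) = 13.5096 / 0.9187 ≈ 14.71 million.

About 14.71 million are unemployed.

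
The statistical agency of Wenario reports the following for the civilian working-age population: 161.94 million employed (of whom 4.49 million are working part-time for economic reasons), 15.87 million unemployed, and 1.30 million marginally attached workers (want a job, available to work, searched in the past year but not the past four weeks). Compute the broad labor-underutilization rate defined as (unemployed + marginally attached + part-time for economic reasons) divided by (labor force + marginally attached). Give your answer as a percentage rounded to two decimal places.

Labor force = 161.94 + 15.87 = 177.81 million.
Numerator = 15.87 + 1.30 + 4.49 = 21.66 million.
Denominator = 177.81 + 1.30 = 179.11 million.
Broad rate = 21.66 / 179.11 = 12.09%.

Broad underutilization rate ≈ 12.09%.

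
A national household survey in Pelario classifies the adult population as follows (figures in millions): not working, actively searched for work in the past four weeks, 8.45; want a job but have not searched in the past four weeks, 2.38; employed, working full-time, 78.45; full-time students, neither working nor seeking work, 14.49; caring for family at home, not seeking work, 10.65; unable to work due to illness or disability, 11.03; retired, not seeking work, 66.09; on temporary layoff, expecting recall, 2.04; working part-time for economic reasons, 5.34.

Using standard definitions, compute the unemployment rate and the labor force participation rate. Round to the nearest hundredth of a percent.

Employed = 78.45 + 5.34 = 83.79 million (anyone who worked, including part-time for economic reasons, counts as employed).
Unemployed = 8.45 + 2.04 = 10.49 million (jobless and actively searching, or on temporary layoff).
Labor force = 83.79 + 10.49 = 94.28 million.
Not in labor force = 2.38 + 14.49 + 10.65 + 11.03 + 66.09 = 104.64 million (those not working and not actively searching are outside the labor force — including those who want a job but have given up searching).
Civilian working-age population = 94.28 + 104.64 = 198.92 million.
Unemployment rate = 10.49 / 94.28 = 11.13%.
Labor force participation rate = 94.28 / 198.92 = 47.40%.

Unemployment rate ≈ 11.13%; labor force participation rate ≈ 47.40%.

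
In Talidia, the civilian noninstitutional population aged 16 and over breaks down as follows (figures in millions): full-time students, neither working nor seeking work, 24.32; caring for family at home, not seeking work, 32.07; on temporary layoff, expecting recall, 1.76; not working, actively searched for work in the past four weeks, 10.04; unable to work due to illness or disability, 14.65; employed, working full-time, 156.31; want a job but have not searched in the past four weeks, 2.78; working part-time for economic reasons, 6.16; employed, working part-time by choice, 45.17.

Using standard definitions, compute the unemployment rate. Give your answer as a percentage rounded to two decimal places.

Unemployment rate ≈ 5.38%.

Employed = 156.31 + 6.16 + 45.17 = 207.64 million (anyone who worked, including part-time for economic reasons, counts as employed).
Unemployed = 1.76 + 10.04 = 11.80 million (jobless and actively searching, or on temporary layoff).
Labor force = 207.64 + 11.80 = 219.44 million.
Unemployment rate = 11.80 / 219.44 = 5.38%.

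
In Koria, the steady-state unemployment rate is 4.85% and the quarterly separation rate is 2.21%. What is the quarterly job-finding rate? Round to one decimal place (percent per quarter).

Job-finding rate ≈ 43.4% per quarter.

From u* = s/(s+f): f = s·(1−u)/u.
f = 2.21 × (1 − 0.0485) / 0.0485 = 2.1028 / 0.0485 ≈ 43.4% per quarter.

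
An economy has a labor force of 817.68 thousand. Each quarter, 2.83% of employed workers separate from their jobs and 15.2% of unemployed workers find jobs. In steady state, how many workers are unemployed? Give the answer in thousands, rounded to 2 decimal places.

Steady-state unemployment rate u* = s/(s+f) = 2.83/(2.83+15.2) = 0.156961.
Unemployed = u* × labor force = 0.156961 × 817.68 ≈ 128.34 thousand.

About 128.34 thousand are unemployed in steady state.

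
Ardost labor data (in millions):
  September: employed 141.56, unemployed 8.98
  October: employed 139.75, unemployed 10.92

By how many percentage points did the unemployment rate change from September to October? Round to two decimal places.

September: labor force = 141.56 + 8.98 = 150.54; u = 8.98/150.54 = 5.97%.
October: labor force = 139.75 + 10.92 = 150.67; u = 10.92/150.67 = 7.25%.
Change = 7.25% − 5.97% = +1.28 pp.

The unemployment rate changed by +1.28 percentage points.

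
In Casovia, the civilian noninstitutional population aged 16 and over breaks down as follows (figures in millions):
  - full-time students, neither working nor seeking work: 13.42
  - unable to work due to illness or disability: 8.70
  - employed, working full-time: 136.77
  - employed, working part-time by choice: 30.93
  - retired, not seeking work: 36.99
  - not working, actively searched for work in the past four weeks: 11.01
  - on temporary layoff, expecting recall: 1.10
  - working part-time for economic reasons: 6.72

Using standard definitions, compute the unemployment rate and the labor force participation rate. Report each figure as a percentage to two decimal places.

Employed = 136.77 + 30.93 + 6.72 = 174.42 million (anyone who worked, including part-time for economic reasons, counts as employed).
Unemployed = 11.01 + 1.10 = 12.11 million (jobless and actively searching, or on temporary layoff).
Labor force = 174.42 + 12.11 = 186.53 million.
Not in labor force = 13.42 + 8.70 + 36.99 = 59.11 million (those not working and not actively searching are outside the labor force).
Civilian working-age population = 186.53 + 59.11 = 245.64 million.
Unemployment rate = 12.11 / 186.53 = 6.49%.
Labor force participation rate = 186.53 / 245.64 = 75.94%.

Unemployment rate ≈ 6.49%; labor force participation rate ≈ 75.94%.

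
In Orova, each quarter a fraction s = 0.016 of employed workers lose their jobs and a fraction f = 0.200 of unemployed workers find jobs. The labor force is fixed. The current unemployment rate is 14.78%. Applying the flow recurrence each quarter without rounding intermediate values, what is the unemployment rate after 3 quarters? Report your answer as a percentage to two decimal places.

With a fixed labor force, u_{t+1} = u_t + s·(1−u_t) − f·u_t = u_t·(1−s−f) + s.
Here 1−s−f = 0.784 and s = 0.016.
u_1 = 0.147800 × 0.784 + 0.016 = 0.131875.
u_2 = 0.131875 × 0.784 + 0.016 = 0.119390.
u_3 = 0.119390 × 0.784 + 0.016 = 0.109602.

Unemployment rate after three quarters ≈ 10.96%.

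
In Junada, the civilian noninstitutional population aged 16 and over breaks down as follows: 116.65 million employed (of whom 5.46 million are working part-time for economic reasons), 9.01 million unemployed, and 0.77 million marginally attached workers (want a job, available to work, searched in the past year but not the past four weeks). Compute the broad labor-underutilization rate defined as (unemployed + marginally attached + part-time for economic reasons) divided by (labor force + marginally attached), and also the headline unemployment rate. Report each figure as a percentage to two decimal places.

Broad underutilization rate ≈ 12.05%; headline unemployment rate ≈ 7.17%.

Labor force = 116.65 + 9.01 = 125.66 million.
Numerator = 9.01 + 0.77 + 5.46 = 15.24 million.
Denominator = 125.66 + 0.77 = 126.43 million.
Broad rate = 15.24 / 126.43 = 12.05%.
Headline unemployment rate = 9.01 / 125.66 = 7.17%.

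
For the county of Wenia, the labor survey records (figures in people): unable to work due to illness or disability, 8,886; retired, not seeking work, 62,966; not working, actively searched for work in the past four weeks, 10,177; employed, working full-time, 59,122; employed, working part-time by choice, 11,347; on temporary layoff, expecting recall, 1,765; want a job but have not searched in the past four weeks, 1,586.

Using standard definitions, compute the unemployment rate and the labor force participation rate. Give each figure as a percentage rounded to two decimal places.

Employed = 59,122 + 11,347 = 70,469.
Unemployed = 10,177 + 1,765 = 11,942 (jobless and actively searching, or on temporary layoff).
Labor force = 70,469 + 11,942 = 82,411.
Not in labor force = 8,886 + 62,966 + 1,586 = 73,438 (those not working and not actively searching are outside the labor force — including those who want a job but have given up searching).
Civilian working-age population = 82,411 + 73,438 = 155,849.
Unemployment rate = 11,942 / 82,411 = 14.49%.
Labor force participation rate = 82,411 / 155,849 = 52.88%.

Unemployment rate ≈ 14.49%; labor force participation rate ≈ 52.88%.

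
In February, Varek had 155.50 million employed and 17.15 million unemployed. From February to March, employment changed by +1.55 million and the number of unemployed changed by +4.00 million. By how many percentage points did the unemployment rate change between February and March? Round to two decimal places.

February: labor force = 155.50 + 17.15 = 172.65; u = 17.15/172.65 = 9.93%.
March: labor force = 157.05 + 21.15 = 178.20; u = 21.15/178.20 = 11.87%.
Change = 11.87% − 9.93% = +1.94 pp.

The unemployment rate changed by +1.94 percentage points.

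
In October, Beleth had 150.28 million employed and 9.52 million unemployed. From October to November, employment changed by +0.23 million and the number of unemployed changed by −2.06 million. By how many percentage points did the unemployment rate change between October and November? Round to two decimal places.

October: labor force = 150.28 + 9.52 = 159.80; u = 9.52/159.80 = 5.96%.
November: labor force = 150.51 + 7.46 = 157.97; u = 7.46/157.97 = 4.72%.
Change = 4.72% − 5.96% = −1.24 pp.

The unemployment rate changed by −1.24 percentage points.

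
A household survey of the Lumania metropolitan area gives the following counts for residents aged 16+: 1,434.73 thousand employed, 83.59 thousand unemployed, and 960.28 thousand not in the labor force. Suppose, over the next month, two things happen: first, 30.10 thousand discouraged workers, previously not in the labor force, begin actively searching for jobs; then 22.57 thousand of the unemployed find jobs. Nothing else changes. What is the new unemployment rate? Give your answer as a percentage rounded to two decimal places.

Initially, labor force = 1,434.73 + 83.59 = 1,518.32 thousand, so u = 83.59/1,518.32 = 5.51%.
After the first change, unemployed and labor force both rise by 30.10 → E = 1,434.73, U = 113.69, labor force = 1,548.42 thousand.
After the second change, unemployed falls and employed rises by 22.57; labor force unchanged → E = 1,457.30, U = 91.12, labor force = 1,548.42 thousand.
New unemployment rate = 91.12 / 1,548.42 = 5.88%.

New unemployment rate ≈ 5.88%.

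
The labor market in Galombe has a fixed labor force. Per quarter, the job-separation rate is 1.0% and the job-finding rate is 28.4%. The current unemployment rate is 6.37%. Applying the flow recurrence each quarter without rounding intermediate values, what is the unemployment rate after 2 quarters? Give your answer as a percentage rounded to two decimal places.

With a fixed labor force, u_{t+1} = u_t + s·(1−u_t) − f·u_t = u_t·(1−s−f) + s.
Here 1−s−f = 0.706 and s = 0.010.
u_1 = 0.063700 × 0.706 + 0.010 = 0.054972.
u_2 = 0.054972 × 0.706 + 0.010 = 0.048810.

Unemployment rate after two quarters ≈ 4.88%.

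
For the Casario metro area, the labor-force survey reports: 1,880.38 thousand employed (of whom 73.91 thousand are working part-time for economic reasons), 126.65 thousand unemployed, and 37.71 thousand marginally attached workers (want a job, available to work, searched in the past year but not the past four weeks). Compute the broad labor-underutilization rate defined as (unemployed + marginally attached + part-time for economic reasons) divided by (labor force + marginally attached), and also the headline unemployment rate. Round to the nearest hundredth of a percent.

Labor force = 1,880.38 + 126.65 = 2,007.03 thousand.
Numerator = 126.65 + 37.71 + 73.91 = 238.27 thousand.
Denominator = 2,007.03 + 37.71 = 2,044.74 thousand.
Broad rate = 238.27 / 2,044.74 = 11.65%.
Headline unemployment rate = 126.65 / 2,007.03 = 6.31%.

Broad underutilization rate ≈ 11.65%; headline unemployment rate ≈ 6.31%.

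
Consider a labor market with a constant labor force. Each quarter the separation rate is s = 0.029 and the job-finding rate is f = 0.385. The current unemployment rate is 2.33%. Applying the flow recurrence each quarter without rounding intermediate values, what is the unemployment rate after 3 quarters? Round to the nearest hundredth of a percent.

With a fixed labor force, u_{t+1} = u_t + s·(1−u_t) − f·u_t = u_t·(1−s−f) + s.
Here 1−s−f = 0.586 and s = 0.029.
u_1 = 0.023300 × 0.586 + 0.029 = 0.042654.
u_2 = 0.042654 × 0.586 + 0.029 = 0.053995.
u_3 = 0.053995 × 0.586 + 0.029 = 0.060641.

Unemployment rate after three quarters ≈ 6.06%.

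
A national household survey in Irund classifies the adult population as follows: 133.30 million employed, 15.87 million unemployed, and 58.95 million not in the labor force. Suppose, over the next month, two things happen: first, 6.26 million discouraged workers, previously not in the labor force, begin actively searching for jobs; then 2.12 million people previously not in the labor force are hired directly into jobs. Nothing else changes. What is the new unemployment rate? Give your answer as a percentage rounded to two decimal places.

Initially, labor force = 133.30 + 15.87 = 149.17 million, so u = 15.87/149.17 = 10.64%.
After the first change, unemployed and labor force both rise by 6.26 → E = 133.30, U = 22.13, labor force = 155.43 million.
After the second change, employed and labor force both rise by 2.12; unemployed unchanged → E = 135.42, U = 22.13, labor force = 157.55 million.
New unemployment rate = 22.13 / 157.55 = 14.05%.

New unemployment rate ≈ 14.05%.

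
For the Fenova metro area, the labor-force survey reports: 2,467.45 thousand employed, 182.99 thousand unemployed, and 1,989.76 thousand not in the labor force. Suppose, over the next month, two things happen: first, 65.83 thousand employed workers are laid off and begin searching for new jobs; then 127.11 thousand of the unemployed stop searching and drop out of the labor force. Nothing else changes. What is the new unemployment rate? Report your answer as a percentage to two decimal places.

Initially, labor force = 2,467.45 + 182.99 = 2,650.44 thousand, so u = 182.99/2,650.44 = 6.90%.
After the first change, employed falls and unemployed rises by 65.83; labor force unchanged → E = 2,401.62, U = 248.82, labor force = 2,650.44 thousand.
After the second change, unemployed and labor force both fall by 127.11 → E = 2,401.62, U = 121.71, labor force = 2,523.33 thousand.
New unemployment rate = 121.71 / 2,523.33 = 4.82%.

New unemployment rate ≈ 4.82%.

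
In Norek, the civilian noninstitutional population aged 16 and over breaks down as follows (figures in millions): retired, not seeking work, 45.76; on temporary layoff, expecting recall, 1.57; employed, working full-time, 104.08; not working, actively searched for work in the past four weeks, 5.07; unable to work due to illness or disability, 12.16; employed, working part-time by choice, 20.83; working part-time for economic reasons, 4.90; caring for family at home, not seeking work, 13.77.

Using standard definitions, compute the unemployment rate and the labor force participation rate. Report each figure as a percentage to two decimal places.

Unemployment rate ≈ 4.87%; labor force participation rate ≈ 65.56%.

Employed = 104.08 + 20.83 + 4.90 = 129.81 million (anyone who worked, including part-time for economic reasons, counts as employed).
Unemployed = 1.57 + 5.07 = 6.64 million (jobless and actively searching, or on temporary layoff).
Labor force = 129.81 + 6.64 = 136.45 million.
Not in labor force = 45.76 + 12.16 + 13.77 = 71.69 million (those not working and not actively searching are outside the labor force).
Civilian working-age population = 136.45 + 71.69 = 208.14 million.
Unemployment rate = 6.64 / 136.45 = 4.87%.
Labor force participation rate = 136.45 / 208.14 = 65.56%.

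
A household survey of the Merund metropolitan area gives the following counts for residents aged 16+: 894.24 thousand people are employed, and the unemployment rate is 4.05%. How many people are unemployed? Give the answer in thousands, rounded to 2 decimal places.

Let U be the number unemployed. The labor force is E + U, and U/(E+U) = 0.0405.
So U = 0.0405 × 894.24 / (1 − 0.0405) = 36.2167 / 0.9595 ≈ 37.75 thousand.

About 37.75 thousand are unemployed.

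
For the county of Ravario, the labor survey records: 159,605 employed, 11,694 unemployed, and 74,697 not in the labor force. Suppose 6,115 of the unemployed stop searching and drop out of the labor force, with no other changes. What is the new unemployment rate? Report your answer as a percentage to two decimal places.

Initially, labor force = 159,605 + 11,694 = 171,299, so u = 11,694/171,299 = 6.83%.
After the change, unemployed and labor force both fall by 6,115 → E = 159,605, U = 5,579, labor force = 165,184.
New unemployment rate = 5,579 / 165,184 = 3.38%.

New unemployment rate ≈ 3.38%.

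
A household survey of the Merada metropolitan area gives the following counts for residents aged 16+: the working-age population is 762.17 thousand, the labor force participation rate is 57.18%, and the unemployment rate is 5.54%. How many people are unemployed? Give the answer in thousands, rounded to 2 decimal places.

Labor force = 0.5718 × 762.17 = 435.81 thousand.
Unemployed = 0.0554 × 435.81 ≈ 24.14 thousand.

About 24.14 thousand are unemployed.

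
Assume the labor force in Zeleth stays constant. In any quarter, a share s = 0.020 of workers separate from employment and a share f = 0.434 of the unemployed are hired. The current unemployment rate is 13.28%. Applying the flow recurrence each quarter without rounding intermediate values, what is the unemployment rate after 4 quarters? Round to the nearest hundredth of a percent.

With a fixed labor force, u_{t+1} = u_t + s·(1−u_t) − f·u_t = u_t·(1−s−f) + s.
Here 1−s−f = 0.546 and s = 0.020.
u_1 = 0.132800 × 0.546 + 0.020 = 0.092509.
u_2 = 0.092509 × 0.546 + 0.020 = 0.070510.
u_3 = 0.070510 × 0.546 + 0.020 = 0.058498.
u_4 = 0.058498 × 0.546 + 0.020 = 0.051940.

Unemployment rate after four quarters ≈ 5.19%.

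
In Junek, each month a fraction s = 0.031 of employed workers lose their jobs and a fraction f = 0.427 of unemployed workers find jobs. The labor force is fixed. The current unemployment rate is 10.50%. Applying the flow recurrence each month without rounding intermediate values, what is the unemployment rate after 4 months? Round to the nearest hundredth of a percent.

With a fixed labor force, u_{t+1} = u_t + s·(1−u_t) − f·u_t = u_t·(1−s−f) + s.
Here 1−s−f = 0.542 and s = 0.031.
u_1 = 0.105000 × 0.542 + 0.031 = 0.087910.
u_2 = 0.087910 × 0.542 + 0.031 = 0.078647.
u_3 = 0.078647 × 0.542 + 0.031 = 0.073627.
u_4 = 0.073627 × 0.542 + 0.031 = 0.070906.

Unemployment rate after four months ≈ 7.09%.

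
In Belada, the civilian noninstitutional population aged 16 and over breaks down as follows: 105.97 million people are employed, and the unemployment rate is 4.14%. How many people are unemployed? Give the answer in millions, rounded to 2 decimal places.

About 4.58 million are unemployed.

Let U be the number unemployed. The labor force is E + U, and U/(E+U) = 0.0414.
So U = 0.0414 × 105.97 / (1 − 0.0414) = 4.3872 / 0.9586 ≈ 4.58 million.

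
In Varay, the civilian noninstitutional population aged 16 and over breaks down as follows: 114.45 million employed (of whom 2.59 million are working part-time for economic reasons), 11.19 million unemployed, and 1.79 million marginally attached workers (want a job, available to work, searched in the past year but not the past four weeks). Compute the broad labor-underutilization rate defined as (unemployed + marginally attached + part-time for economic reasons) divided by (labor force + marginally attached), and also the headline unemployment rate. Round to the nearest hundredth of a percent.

Broad underutilization rate ≈ 12.22%; headline unemployment rate ≈ 8.91%.

Labor force = 114.45 + 11.19 = 125.64 million.
Numerator = 11.19 + 1.79 + 2.59 = 15.57 million.
Denominator = 125.64 + 1.79 = 127.43 million.
Broad rate = 15.57 / 127.43 = 12.22%.
Headline unemployment rate = 11.19 / 125.64 = 8.91%.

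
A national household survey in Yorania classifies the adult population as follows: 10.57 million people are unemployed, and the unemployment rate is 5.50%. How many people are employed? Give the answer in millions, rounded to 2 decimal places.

About 181.61 million are employed.

Labor force = U / u = 10.57 / 0.0550 ≈ 192.18 million.
Employed = labor force − unemployed = 192.18 − 10.57 = 181.61 million.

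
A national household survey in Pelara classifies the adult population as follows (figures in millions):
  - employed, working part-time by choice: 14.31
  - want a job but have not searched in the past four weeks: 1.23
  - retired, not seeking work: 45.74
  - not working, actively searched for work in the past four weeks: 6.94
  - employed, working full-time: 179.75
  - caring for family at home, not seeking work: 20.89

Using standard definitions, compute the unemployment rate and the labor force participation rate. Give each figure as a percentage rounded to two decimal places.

Unemployment rate ≈ 3.45%; labor force participation rate ≈ 74.76%.

Employed = 14.31 + 179.75 = 194.06 million.
Unemployed = 6.94 million.
Labor force = 194.06 + 6.94 = 201.00 million.
Not in labor force = 1.23 + 45.74 + 20.89 = 67.86 million (those not working and not actively searching are outside the labor force — including those who want a job but have given up searching).
Civilian working-age population = 201.00 + 67.86 = 268.86 million.
Unemployment rate = 6.94 / 201.00 = 3.45%.
Labor force participation rate = 201.00 / 268.86 = 74.76%.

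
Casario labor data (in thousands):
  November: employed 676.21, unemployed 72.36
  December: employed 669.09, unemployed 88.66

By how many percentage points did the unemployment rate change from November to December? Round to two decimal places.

The unemployment rate changed by +2.03 percentage points.

November: labor force = 676.21 + 72.36 = 748.57; u = 72.36/748.57 = 9.67%.
December: labor force = 669.09 + 88.66 = 757.75; u = 88.66/757.75 = 11.70%.
Change = 11.70% − 9.67% = +2.03 pp.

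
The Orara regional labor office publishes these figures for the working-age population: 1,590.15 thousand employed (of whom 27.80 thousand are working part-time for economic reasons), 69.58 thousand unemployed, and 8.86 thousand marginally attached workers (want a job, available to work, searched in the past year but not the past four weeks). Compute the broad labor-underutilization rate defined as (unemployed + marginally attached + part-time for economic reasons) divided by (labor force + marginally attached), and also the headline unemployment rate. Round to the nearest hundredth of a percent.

Broad underutilization rate ≈ 6.37%; headline unemployment rate ≈ 4.19%.

Labor force = 1,590.15 + 69.58 = 1,659.73 thousand.
Numerator = 69.58 + 8.86 + 27.80 = 106.24 thousand.
Denominator = 1,659.73 + 8.86 = 1,668.59 thousand.
Broad rate = 106.24 / 1,668.59 = 6.37%.
Headline unemployment rate = 69.58 / 1,659.73 = 4.19%.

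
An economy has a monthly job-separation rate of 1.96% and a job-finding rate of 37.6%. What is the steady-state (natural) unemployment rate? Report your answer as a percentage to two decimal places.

Steady-state unemployment rate ≈ 4.95%.

At steady state the flows balance: s·E = f·U, so U/(E+U) = s/(s+f).
u* = 1.96 / (1.96 + 37.6) = 1.96 / 39.56 = 4.95%.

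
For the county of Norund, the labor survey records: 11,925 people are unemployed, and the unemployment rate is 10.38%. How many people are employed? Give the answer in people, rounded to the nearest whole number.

About 102,959 are employed.

Labor force = U / u = 11,925 / 0.1038 ≈ 114,884.
Employed = labor force − unemployed = 114,884 − 11,925 = 102,959.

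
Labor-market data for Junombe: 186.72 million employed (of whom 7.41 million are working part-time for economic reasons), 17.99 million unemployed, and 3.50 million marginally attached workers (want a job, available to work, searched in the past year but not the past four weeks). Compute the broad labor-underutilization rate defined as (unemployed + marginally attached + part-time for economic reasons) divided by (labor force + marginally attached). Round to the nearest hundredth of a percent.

Labor force = 186.72 + 17.99 = 204.71 million.
Numerator = 17.99 + 3.50 + 7.41 = 28.90 million.
Denominator = 204.71 + 3.50 = 208.21 million.
Broad rate = 28.90 / 208.21 = 13.88%.

Broad underutilization rate ≈ 13.88%.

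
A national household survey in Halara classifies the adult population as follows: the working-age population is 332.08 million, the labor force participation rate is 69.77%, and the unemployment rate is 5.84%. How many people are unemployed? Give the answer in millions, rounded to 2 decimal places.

Labor force = 0.6977 × 332.08 = 231.69 million.
Unemployed = 0.0584 × 231.69 ≈ 13.53 million.

About 13.53 million are unemployed.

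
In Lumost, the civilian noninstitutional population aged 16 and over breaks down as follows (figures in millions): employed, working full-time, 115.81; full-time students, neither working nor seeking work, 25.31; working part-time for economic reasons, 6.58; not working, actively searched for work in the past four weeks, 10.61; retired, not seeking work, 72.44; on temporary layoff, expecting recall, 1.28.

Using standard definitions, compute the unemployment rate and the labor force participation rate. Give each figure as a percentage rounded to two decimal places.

Employed = 115.81 + 6.58 = 122.39 million (anyone who worked, including part-time for economic reasons, counts as employed).
Unemployed = 10.61 + 1.28 = 11.89 million (jobless and actively searching, or on temporary layoff).
Labor force = 122.39 + 11.89 = 134.28 million.
Not in labor force = 25.31 + 72.44 = 97.75 million (those not working and not actively searching are outside the labor force).
Civilian working-age population = 134.28 + 97.75 = 232.03 million.
Unemployment rate = 11.89 / 134.28 = 8.85%.
Labor force participation rate = 134.28 / 232.03 = 57.87%.

Unemployment rate ≈ 8.85%; labor force participation rate ≈ 57.87%.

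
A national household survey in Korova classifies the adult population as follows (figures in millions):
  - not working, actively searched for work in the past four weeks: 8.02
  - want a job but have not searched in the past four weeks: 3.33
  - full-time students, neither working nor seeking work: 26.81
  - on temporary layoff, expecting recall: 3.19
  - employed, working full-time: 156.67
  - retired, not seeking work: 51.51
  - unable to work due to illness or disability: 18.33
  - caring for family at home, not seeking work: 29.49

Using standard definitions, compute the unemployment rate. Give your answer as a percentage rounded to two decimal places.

Employed = 156.67 million.
Unemployed = 8.02 + 3.19 = 11.21 million (jobless and actively searching, or on temporary layoff).
Labor force = 156.67 + 11.21 = 167.88 million.
Unemployment rate = 11.21 / 167.88 = 6.68%.

Unemployment rate ≈ 6.68%.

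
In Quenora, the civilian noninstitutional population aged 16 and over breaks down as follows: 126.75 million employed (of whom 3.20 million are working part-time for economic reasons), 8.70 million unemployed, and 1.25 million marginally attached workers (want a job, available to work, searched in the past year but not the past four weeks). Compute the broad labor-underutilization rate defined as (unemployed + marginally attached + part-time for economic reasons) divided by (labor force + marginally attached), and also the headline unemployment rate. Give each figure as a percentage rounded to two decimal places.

Broad underutilization rate ≈ 9.62%; headline unemployment rate ≈ 6.42%.

Labor force = 126.75 + 8.70 = 135.45 million.
Numerator = 8.70 + 1.25 + 3.20 = 13.15 million.
Denominator = 135.45 + 1.25 = 136.70 million.
Broad rate = 13.15 / 136.70 = 9.62%.
Headline unemployment rate = 8.70 / 135.45 = 6.42%.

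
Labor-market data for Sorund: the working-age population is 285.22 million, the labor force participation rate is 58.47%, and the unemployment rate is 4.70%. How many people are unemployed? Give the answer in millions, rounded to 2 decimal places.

Labor force = 0.5847 × 285.22 = 166.77 million.
Unemployed = 0.0470 × 166.77 ≈ 7.84 million.

About 7.84 million are unemployed.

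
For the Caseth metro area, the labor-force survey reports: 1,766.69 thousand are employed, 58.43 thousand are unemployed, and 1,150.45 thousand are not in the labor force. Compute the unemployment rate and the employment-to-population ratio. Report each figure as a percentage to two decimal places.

Unemployment rate ≈ 3.20%; employment-population ratio ≈ 59.37%.

Labor force = employed + unemployed = 1,766.69 + 58.43 = 1,825.12 thousand.
Working-age population = 1,825.12 + 1,150.45 = 2,975.57 thousand.
Unemployment rate = 58.43 / 1,825.12 = 3.20%.
Employment-population ratio = 1,766.69 / 2,975.57 = 59.37%.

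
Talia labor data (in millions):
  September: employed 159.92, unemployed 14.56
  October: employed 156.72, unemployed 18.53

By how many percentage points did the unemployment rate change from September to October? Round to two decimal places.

The unemployment rate changed by +2.23 percentage points.

September: labor force = 159.92 + 14.56 = 174.48; u = 14.56/174.48 = 8.34%.
October: labor force = 156.72 + 18.53 = 175.25; u = 18.53/175.25 = 10.57%.
Change = 10.57% − 8.34% = +2.23 pp.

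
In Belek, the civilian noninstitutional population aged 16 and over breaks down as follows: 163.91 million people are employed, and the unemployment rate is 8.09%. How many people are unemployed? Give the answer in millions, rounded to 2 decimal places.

About 14.43 million are unemployed.

Let U be the number unemployed. The labor force is E + U, and U/(E+U) = 0.0809.
So U = 0.0809 × 163.91 / (1 − 0.0809) = 13.2603 / 0.9191 ≈ 14.43 million.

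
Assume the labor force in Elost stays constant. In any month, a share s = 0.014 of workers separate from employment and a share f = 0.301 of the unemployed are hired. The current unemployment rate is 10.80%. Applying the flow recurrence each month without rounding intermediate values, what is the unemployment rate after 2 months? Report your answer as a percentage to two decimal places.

With a fixed labor force, u_{t+1} = u_t + s·(1−u_t) − f·u_t = u_t·(1−s−f) + s.
Here 1−s−f = 0.685 and s = 0.014.
u_1 = 0.108000 × 0.685 + 0.014 = 0.087980.
u_2 = 0.087980 × 0.685 + 0.014 = 0.074266.

Unemployment rate after two months ≈ 7.43%.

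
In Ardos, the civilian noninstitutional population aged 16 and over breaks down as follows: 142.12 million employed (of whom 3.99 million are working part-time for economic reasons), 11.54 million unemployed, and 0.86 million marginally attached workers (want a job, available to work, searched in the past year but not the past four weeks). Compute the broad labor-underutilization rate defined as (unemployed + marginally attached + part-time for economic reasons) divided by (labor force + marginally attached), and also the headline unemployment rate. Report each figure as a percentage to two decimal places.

Broad underutilization rate ≈ 10.61%; headline unemployment rate ≈ 7.51%.

Labor force = 142.12 + 11.54 = 153.66 million.
Numerator = 11.54 + 0.86 + 3.99 = 16.39 million.
Denominator = 153.66 + 0.86 = 154.52 million.
Broad rate = 16.39 / 154.52 = 10.61%.
Headline unemployment rate = 11.54 / 153.66 = 7.51%.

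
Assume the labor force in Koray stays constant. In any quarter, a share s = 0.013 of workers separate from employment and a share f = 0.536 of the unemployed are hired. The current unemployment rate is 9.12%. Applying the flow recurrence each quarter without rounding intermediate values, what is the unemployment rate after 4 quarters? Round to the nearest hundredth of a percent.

With a fixed labor force, u_{t+1} = u_t + s·(1−u_t) − f·u_t = u_t·(1−s−f) + s.
Here 1−s−f = 0.451 and s = 0.013.
u_1 = 0.091200 × 0.451 + 0.013 = 0.054131.
u_2 = 0.054131 × 0.451 + 0.013 = 0.037413.
u_3 = 0.037413 × 0.451 + 0.013 = 0.029873.
u_4 = 0.029873 × 0.451 + 0.013 = 0.026473.

Unemployment rate after four quarters ≈ 2.65%.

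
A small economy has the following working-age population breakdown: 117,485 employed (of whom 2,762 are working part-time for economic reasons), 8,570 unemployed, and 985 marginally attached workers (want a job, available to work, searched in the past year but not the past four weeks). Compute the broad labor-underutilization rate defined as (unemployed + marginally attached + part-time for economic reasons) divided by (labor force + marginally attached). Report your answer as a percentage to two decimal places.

Broad underutilization rate ≈ 9.70%.

Labor force = 117,485 + 8,570 = 126,055.
Numerator = 8,570 + 985 + 2,762 = 12,317.
Denominator = 126,055 + 985 = 127,040.
Broad rate = 12,317 / 127,040 = 9.70%.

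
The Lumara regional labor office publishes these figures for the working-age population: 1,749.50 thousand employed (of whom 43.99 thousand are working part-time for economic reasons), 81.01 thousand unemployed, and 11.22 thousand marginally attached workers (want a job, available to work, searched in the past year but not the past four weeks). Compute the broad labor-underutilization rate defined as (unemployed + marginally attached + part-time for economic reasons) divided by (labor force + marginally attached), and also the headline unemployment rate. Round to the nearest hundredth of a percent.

Labor force = 1,749.50 + 81.01 = 1,830.51 thousand.
Numerator = 81.01 + 11.22 + 43.99 = 136.22 thousand.
Denominator = 1,830.51 + 11.22 = 1,841.73 thousand.
Broad rate = 136.22 / 1,841.73 = 7.40%.
Headline unemployment rate = 81.01 / 1,830.51 = 4.43%.

Broad underutilization rate ≈ 7.40%; headline unemployment rate ≈ 4.43%.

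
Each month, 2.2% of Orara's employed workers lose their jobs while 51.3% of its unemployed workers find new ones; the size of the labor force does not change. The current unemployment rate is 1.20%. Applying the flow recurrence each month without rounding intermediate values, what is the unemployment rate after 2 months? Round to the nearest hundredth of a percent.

With a fixed labor force, u_{t+1} = u_t + s·(1−u_t) − f·u_t = u_t·(1−s−f) + s.
Here 1−s−f = 0.465 and s = 0.022.
u_1 = 0.012000 × 0.465 + 0.022 = 0.027580.
u_2 = 0.027580 × 0.465 + 0.022 = 0.034825.

Unemployment rate after two months ≈ 3.48%.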